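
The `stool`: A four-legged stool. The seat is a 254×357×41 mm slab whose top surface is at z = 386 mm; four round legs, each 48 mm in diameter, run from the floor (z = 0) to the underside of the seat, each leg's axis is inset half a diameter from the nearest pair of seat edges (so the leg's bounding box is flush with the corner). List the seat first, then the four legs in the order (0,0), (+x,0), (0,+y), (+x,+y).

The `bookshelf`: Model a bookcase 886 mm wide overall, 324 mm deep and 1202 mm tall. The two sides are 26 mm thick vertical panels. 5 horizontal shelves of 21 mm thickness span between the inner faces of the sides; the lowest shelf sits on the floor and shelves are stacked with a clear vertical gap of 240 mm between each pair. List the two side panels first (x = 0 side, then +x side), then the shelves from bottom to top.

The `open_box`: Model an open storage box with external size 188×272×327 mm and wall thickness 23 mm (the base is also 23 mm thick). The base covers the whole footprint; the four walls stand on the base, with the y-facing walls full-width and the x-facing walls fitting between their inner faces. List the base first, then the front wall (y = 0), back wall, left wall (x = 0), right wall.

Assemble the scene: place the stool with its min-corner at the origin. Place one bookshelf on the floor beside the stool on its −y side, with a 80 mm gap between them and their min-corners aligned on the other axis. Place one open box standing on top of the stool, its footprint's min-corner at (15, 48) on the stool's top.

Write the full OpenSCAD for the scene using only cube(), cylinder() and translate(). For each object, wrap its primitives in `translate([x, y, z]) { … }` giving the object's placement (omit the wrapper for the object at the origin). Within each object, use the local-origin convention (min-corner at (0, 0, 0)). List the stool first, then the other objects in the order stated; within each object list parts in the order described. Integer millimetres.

translate([0, 0, 345]) cube([254, 357, 41]);
translate([24, 24, 0]) cylinder(h = 345, r = 24);
translate([230, 24, 0]) cylinder(h = 345, r = 24);
translate([24, 333, 0]) cylinder(h = 345, r = 24);
translate([230, 333, 0]) cylinder(h = 345, r = 24);
translate([0, -404, 0]) {
  cube([26, 324, 1202]);
  translate([860, 0, 0]) cube([26, 324, 1202]);
  translate([26, 0, 0]) cube([834, 324, 21]);
  translate([26, 0, 261]) cube([834, 324, 21]);
  translate([26, 0, 522]) cube([834, 324, 21]);
  translate([26, 0, 783]) cube([834, 324, 21]);
  translate([26, 0, 1044]) cube([834, 324, 21]);
}
translate([15, 48, 386]) {
  cube([188, 272, 23]);
  translate([0, 0, 23]) cube([188, 23, 304]);
  translate([0, 249, 23]) cube([188, 23, 304]);
  translate([0, 23, 23]) cube([23, 226, 304]);
  translate([165, 23, 23]) cube([23, 226, 304]);
}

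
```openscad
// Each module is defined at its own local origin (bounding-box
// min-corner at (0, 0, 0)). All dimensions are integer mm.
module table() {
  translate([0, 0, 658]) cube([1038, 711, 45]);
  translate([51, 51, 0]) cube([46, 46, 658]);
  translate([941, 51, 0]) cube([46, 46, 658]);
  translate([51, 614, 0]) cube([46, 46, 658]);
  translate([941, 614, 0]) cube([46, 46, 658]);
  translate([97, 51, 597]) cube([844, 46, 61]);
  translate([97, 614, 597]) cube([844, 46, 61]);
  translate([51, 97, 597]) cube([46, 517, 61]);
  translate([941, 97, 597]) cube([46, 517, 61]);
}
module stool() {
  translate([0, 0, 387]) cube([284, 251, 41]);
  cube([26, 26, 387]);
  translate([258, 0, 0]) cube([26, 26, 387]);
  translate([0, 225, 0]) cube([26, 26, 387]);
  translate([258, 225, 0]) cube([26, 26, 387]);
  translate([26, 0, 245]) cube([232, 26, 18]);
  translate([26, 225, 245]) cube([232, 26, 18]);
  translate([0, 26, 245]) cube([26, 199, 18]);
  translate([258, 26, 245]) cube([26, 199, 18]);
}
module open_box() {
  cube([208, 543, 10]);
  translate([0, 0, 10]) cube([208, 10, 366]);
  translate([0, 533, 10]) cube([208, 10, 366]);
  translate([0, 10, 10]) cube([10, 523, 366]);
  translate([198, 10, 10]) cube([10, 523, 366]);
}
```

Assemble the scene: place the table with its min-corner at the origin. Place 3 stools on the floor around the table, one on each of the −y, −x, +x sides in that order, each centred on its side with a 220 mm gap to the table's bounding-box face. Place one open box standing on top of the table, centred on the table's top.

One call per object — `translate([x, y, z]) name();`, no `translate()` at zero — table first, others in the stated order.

table();
translate([377, -471, 0]) stool();
translate([-504, 230, 0]) stool();
translate([1258, 230, 0]) stool();
translate([415, 84, 703]) open_box();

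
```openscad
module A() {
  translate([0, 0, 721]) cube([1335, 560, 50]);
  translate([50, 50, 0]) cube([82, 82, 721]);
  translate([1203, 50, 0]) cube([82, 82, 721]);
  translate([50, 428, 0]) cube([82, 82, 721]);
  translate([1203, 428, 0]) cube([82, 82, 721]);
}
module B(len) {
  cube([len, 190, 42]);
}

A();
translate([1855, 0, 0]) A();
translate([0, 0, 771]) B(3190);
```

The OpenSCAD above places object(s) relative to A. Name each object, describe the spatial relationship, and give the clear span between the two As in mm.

A is a table. B is a beam. A beam spans the tops of two tables. The clear span between the two tables is 520 mm.

Second table starts at x = 1855; first ends at x = 1335; clear span = 1855 − 1335 = 520 mm.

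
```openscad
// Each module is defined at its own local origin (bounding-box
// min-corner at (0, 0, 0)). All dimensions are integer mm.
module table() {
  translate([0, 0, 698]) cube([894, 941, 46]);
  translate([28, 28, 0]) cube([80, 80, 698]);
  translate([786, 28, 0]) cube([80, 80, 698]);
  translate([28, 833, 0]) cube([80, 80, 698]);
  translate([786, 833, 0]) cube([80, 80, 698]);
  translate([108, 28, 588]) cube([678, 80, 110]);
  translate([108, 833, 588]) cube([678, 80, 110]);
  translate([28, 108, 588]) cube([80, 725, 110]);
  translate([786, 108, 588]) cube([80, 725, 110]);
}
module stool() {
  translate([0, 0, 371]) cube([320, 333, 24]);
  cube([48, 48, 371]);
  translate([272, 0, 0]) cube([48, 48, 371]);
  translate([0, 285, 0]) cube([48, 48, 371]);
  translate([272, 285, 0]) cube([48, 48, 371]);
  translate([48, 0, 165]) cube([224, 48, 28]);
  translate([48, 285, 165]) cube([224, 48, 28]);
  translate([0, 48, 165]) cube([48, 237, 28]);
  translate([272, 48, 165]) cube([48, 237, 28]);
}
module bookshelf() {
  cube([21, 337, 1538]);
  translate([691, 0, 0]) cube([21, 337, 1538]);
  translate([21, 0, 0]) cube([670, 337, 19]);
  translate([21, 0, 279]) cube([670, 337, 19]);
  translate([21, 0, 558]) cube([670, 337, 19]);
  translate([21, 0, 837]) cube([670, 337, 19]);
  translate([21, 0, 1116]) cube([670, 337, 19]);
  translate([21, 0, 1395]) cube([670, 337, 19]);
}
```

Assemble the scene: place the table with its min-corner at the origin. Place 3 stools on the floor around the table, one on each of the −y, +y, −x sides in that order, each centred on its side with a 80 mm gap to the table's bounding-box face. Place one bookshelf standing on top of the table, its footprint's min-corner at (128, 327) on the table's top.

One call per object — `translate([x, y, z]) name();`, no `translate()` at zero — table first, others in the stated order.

table();
translate([287, -413, 0]) stool();
translate([287, 1021, 0]) stool();
translate([-400, 304, 0]) stool();
translate([128, 327, 744]) bookshelf();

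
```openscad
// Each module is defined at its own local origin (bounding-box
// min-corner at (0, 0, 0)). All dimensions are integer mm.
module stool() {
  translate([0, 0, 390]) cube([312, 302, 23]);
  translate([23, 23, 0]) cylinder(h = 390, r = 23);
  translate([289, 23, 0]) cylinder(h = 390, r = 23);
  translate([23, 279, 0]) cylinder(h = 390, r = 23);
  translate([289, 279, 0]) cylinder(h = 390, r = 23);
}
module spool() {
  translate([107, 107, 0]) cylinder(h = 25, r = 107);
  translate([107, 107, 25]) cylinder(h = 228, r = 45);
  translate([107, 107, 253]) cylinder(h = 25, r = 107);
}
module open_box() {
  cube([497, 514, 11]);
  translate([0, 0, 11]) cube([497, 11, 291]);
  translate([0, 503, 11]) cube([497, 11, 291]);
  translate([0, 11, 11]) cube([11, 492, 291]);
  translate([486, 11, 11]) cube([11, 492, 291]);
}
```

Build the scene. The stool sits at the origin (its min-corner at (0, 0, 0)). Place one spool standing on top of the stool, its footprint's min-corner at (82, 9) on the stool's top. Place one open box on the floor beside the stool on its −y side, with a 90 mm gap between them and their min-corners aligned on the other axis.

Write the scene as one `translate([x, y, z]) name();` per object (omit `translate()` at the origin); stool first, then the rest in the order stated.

stool();
translate([82, 9, 413]) spool();
translate([0, -604, 0]) open_box();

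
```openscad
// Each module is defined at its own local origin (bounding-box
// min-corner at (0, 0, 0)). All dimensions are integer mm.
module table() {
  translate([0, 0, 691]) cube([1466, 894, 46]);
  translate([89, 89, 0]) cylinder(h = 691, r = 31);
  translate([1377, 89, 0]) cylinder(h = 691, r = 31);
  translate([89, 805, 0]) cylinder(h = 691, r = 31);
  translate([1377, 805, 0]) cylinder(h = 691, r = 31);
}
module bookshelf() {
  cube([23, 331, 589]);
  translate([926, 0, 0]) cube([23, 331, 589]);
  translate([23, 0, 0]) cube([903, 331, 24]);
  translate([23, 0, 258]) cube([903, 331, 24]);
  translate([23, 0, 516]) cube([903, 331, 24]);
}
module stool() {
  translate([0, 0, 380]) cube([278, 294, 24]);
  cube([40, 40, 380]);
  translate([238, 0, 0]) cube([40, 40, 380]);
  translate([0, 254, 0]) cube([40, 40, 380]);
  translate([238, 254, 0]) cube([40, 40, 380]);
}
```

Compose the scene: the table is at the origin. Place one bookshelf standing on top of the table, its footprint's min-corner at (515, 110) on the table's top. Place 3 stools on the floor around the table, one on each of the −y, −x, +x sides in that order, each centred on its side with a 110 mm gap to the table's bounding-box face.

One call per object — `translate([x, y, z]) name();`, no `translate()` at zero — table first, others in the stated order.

table();
translate([515, 110, 737]) bookshelf();
translate([594, -404, 0]) stool();
translate([-388, 300, 0]) stool();
translate([1576, 300, 0]) stool();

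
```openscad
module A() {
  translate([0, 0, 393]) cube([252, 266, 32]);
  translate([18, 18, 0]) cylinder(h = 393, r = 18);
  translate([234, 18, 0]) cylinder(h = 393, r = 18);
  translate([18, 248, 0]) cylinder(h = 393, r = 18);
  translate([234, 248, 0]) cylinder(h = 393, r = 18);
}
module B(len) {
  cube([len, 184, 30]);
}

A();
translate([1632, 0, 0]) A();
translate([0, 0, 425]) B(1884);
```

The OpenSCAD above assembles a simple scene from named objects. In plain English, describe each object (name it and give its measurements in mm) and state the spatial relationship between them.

A is a simple wooden stool: a rectangular seat 252 mm (x) by 266 mm (y), 32 mm thick, top face at z = 425 mm, on four round legs, each 36 mm in diameter. The legs rest on z = 0, each leg's axis is inset half a diameter from the nearest pair of seat edges (so the leg's bounding box is flush with the corner).

B is a rectangular beam 1884 mm long (x), 184 mm deep (y), 30 mm thick (z).

The beam spans the tops of two stools placed 1380 mm apart, resting at z = 425 mm.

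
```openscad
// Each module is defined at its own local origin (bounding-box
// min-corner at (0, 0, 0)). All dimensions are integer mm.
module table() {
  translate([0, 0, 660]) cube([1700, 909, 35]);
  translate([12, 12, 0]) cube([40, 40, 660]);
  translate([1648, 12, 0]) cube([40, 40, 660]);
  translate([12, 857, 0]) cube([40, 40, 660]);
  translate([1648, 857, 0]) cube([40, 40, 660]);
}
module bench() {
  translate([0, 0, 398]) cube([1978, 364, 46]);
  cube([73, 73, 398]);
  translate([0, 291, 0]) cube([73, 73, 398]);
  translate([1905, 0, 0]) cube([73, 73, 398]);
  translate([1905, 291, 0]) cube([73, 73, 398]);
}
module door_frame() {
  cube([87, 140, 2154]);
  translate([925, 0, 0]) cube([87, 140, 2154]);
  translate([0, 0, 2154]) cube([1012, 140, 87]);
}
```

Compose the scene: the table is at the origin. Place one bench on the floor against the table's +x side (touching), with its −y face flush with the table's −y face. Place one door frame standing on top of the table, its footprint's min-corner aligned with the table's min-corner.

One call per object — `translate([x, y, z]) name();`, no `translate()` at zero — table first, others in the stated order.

table();
translate([1700, 0, 0]) bench();
translate([0, 0, 695]) door_frame();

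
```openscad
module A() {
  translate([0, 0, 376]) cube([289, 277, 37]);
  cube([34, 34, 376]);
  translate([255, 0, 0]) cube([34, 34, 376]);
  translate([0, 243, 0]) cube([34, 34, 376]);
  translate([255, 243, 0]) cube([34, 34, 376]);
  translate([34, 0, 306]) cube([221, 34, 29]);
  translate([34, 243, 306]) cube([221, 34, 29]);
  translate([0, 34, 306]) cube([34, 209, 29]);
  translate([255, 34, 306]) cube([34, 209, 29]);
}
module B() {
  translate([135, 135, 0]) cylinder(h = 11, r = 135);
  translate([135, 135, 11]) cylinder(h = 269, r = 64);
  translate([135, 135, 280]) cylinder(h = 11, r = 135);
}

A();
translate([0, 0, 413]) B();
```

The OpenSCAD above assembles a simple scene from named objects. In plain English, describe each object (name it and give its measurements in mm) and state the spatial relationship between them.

A is a four-legged stool. The seat is 289×277 mm, 37 mm thick, top at z = 413 mm. It stands on four square legs, each 34×34 mm in cross-section, from z = 0 to the seat underside, each flush with a corner of the seat. Four stretchers, 34 mm wide and 29 mm tall, connect adjacent legs with their undersides at z = 306 mm, each running between the inner faces of the legs it joins and aligned with the legs' outer faces on the other axis.

B is a spool: two coaxial disc flanges of radius 135 mm and thickness 11 mm, joined by a core cylinder of radius 64 mm and height 269 mm. The lower flange rests on z = 0 and the three cylinders share a vertical axis.

The spool is on top of the stool.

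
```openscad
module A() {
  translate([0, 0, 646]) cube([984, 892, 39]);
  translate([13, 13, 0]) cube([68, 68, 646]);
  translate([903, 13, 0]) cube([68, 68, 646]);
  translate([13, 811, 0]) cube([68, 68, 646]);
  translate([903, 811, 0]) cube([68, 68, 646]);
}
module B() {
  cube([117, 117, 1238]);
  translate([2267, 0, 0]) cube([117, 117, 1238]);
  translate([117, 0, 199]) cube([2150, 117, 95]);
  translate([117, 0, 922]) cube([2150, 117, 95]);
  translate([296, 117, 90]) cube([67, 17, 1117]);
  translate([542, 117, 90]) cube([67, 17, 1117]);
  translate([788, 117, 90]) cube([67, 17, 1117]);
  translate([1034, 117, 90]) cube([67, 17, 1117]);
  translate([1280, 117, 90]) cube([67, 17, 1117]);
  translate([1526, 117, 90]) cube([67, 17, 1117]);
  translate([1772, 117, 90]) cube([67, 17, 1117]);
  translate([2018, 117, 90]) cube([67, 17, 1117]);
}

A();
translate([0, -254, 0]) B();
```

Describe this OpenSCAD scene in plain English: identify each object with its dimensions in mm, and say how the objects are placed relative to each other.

A is a table: top 984 mm (x) × 892 mm (y), 39 mm thick, upper face at z = 685 mm, on four 68×68 mm square legs, each inset 13 mm from the nearest pair of top edges, running from z = 0 to the bottom of the top.

B is a fence section. Two 117×117 mm posts, 1238 mm tall, stand on the floor with a clear span of 2150 mm between their inner faces. Two horizontal rails of 117×95 mm section span the gap between the posts with their undersides at z = 199 mm and z = 922 mm, flush with the posts' −y face. 8 pickets, each 67 mm wide, 17 mm thick and 1117 mm tall, are fixed to the +y face of the rails with their bottoms at z = 90 mm, evenly spaced across the span with equal gaps (rounded down to the nearest mm) at the −x end and between each pair — any rounding remainder accumulates at the +x end.

The fence section is on the floor beside the table on its −y side.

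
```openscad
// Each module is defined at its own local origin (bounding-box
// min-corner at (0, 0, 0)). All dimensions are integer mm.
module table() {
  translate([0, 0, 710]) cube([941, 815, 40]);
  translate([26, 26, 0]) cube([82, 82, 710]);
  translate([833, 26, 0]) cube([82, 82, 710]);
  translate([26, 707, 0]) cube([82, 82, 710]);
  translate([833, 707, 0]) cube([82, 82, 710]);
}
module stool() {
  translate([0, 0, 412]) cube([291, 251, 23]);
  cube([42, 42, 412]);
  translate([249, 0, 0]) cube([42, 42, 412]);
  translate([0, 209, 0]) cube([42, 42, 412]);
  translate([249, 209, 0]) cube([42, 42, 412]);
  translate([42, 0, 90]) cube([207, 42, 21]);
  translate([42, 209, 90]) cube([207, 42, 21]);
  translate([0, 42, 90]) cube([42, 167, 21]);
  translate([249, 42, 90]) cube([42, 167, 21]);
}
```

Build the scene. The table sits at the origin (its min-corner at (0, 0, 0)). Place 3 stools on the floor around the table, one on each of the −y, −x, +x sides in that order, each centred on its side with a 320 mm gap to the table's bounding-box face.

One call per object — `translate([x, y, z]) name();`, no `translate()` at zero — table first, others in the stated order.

table();
translate([325, -571, 0]) stool();
translate([-611, 282, 0]) stool();
translate([1261, 282, 0]) stool();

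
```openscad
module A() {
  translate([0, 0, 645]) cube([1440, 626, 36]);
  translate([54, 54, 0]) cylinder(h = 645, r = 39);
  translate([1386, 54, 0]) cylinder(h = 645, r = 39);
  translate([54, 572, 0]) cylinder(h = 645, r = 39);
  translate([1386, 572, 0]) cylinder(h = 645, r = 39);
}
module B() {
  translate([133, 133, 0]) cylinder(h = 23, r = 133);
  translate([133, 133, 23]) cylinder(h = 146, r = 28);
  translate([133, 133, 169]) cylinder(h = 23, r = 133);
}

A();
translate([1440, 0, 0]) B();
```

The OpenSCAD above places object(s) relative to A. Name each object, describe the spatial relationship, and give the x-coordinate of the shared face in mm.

The table's +x face and the spool's −x face are both at x = 1440 mm.

A is a table. B is a spool. The spool is against the table's +x side, with their −y faces flush. The x-coordinate of the shared face is 1440 mm.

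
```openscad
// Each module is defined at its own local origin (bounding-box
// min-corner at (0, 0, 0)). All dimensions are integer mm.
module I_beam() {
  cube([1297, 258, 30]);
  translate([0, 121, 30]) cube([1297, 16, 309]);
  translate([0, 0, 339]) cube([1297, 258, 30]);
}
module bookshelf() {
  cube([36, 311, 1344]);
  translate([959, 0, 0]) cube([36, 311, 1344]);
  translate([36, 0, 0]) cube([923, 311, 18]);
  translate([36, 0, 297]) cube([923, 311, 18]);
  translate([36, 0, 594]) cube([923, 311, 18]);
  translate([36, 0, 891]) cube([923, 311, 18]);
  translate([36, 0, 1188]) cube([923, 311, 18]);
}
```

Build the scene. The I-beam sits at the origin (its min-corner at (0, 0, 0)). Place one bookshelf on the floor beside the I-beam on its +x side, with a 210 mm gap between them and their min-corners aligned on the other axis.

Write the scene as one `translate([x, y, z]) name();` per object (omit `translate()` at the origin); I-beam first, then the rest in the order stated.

I_beam();
translate([1507, 0, 0]) bookshelf();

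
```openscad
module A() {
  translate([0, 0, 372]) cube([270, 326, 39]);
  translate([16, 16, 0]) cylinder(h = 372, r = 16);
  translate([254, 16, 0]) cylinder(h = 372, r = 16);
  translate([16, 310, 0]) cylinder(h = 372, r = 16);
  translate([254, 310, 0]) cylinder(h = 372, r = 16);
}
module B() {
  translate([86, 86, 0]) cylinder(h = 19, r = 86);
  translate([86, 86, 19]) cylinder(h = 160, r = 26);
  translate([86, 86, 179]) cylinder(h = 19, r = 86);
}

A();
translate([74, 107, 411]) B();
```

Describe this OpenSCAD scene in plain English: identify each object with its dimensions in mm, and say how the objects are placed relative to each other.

A is a four-legged stool. The seat is 270×326 mm, 39 mm thick, top at z = 411 mm. It stands on four round legs, each 32 mm in diameter, from z = 0 to the seat underside, each leg's axis is inset half a diameter from the nearest pair of seat edges (so the leg's bounding box is flush with the corner).

B is a spool: two coaxial disc flanges of radius 86 mm and thickness 19 mm, joined by a core cylinder of radius 26 mm and height 160 mm. The lower flange rests on z = 0 and the three cylinders share a vertical axis.

The spool is on top of the stool.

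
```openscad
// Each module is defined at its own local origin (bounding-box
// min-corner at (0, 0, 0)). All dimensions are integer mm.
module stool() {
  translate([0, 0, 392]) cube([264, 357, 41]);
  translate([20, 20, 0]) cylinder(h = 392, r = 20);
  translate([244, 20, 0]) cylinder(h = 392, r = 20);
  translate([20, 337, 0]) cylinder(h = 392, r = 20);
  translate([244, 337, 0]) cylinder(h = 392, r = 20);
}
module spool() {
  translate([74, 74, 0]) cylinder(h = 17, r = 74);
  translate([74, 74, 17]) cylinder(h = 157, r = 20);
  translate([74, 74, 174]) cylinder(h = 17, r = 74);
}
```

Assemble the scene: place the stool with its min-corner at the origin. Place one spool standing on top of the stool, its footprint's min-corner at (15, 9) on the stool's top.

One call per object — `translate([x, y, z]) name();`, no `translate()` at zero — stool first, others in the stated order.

stool();
translate([15, 9, 433]) spool();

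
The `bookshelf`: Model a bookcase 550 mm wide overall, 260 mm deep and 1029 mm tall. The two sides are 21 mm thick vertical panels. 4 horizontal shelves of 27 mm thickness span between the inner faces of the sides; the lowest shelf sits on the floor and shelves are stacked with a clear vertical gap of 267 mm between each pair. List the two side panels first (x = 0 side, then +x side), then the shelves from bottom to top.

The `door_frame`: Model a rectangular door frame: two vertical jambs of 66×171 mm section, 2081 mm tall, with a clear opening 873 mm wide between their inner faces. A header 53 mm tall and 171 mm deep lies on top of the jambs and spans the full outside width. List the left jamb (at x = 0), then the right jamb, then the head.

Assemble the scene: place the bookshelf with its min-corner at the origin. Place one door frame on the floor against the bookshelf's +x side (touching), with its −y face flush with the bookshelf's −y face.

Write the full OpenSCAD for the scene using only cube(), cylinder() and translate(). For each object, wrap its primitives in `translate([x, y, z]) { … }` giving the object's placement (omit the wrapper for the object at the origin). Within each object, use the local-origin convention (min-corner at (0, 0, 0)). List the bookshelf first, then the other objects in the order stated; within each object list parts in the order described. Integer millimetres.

cube([21, 260, 1029]);
translate([529, 0, 0]) cube([21, 260, 1029]);
translate([21, 0, 0]) cube([508, 260, 27]);
translate([21, 0, 294]) cube([508, 260, 27]);
translate([21, 0, 588]) cube([508, 260, 27]);
translate([21, 0, 882]) cube([508, 260, 27]);
translate([550, 0, 0]) {
  cube([66, 171, 2081]);
  translate([939, 0, 0]) cube([66, 171, 2081]);
  translate([0, 0, 2081]) cube([1005, 171, 53]);
}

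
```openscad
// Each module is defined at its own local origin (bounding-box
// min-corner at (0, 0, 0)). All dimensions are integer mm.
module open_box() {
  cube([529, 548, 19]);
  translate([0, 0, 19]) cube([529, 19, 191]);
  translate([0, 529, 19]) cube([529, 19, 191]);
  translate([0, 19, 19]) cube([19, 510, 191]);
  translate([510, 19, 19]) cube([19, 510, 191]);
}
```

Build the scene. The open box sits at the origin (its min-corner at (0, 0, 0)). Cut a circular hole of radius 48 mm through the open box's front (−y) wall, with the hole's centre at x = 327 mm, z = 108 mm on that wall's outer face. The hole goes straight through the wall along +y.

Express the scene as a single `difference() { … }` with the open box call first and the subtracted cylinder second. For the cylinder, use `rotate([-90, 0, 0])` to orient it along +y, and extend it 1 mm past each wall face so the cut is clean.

difference() {
  open_box();
  translate([327, -1, 108]) rotate([-90, 0, 0]) cylinder(h = 21, r = 48);
}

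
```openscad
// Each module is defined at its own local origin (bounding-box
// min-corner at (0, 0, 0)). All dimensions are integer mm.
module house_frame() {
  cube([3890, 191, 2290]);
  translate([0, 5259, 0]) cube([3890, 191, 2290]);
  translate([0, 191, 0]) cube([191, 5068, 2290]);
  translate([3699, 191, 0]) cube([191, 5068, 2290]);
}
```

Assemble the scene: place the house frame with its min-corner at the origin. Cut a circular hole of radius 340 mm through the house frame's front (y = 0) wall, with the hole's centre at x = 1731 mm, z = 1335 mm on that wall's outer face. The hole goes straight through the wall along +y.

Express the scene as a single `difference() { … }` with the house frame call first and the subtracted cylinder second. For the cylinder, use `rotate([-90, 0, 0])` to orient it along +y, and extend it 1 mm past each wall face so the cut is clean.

difference() {
  house_frame();
  translate([1731, -1, 1335]) rotate([-90, 0, 0]) cylinder(h = 193, r = 340);
}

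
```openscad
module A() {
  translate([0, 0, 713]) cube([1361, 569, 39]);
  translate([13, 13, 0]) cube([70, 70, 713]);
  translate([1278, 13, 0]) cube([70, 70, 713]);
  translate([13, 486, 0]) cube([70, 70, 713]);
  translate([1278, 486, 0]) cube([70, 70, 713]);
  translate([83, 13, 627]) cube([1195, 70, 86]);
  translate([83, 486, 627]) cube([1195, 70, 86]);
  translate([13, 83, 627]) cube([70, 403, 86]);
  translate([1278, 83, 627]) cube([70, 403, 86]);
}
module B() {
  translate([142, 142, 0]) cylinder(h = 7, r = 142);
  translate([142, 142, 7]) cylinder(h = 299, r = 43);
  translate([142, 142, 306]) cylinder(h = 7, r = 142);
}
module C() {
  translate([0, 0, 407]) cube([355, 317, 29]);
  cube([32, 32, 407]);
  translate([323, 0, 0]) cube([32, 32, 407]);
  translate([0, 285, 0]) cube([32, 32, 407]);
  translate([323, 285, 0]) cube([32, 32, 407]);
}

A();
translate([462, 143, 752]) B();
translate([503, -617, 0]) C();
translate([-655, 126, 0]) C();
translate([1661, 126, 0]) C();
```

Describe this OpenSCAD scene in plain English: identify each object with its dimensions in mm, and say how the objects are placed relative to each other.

A is a table: top 1361 mm (x) × 569 mm (y), 39 mm thick, upper face at z = 752 mm, on four 70×70 mm square legs, each inset 13 mm from the nearest pair of top edges, running from z = 0 to the bottom of the top. Four apron rails, 70 mm thick and 86 mm tall, run between adjacent legs with their top edges flush with the underside of the top and their outer faces flush with the legs' outer faces.

B is a spool: two coaxial disc flanges of radius 142 mm and thickness 7 mm, joined by a core cylinder of radius 43 mm and height 299 mm. The lower flange rests on z = 0 and the three cylinders share a vertical axis.

C is a four-legged stool. The seat is a 355×317×29 mm slab whose top surface is at z = 436 mm; four square legs, each 32×32 mm in cross-section, run from the floor (z = 0) to the underside of the seat, each flush with a corner of the seat.

The spool is on top of the table. Three stools sit around the table at the −y, −x, +x sides.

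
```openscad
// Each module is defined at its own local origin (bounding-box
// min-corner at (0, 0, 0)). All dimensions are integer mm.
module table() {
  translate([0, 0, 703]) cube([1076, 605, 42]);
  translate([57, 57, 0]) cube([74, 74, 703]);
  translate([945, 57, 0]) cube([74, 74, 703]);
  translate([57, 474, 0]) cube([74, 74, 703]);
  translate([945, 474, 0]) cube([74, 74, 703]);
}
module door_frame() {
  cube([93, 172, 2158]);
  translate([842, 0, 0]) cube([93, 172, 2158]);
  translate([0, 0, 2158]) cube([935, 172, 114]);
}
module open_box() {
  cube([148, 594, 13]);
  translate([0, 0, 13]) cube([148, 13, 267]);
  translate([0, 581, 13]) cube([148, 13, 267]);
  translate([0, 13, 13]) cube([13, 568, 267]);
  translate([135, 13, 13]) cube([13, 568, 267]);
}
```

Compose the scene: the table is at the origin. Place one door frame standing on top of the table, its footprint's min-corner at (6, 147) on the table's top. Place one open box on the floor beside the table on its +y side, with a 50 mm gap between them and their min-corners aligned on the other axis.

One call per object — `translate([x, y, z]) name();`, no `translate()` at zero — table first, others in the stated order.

table();
translate([6, 147, 745]) door_frame();
translate([0, 655, 0]) open_box();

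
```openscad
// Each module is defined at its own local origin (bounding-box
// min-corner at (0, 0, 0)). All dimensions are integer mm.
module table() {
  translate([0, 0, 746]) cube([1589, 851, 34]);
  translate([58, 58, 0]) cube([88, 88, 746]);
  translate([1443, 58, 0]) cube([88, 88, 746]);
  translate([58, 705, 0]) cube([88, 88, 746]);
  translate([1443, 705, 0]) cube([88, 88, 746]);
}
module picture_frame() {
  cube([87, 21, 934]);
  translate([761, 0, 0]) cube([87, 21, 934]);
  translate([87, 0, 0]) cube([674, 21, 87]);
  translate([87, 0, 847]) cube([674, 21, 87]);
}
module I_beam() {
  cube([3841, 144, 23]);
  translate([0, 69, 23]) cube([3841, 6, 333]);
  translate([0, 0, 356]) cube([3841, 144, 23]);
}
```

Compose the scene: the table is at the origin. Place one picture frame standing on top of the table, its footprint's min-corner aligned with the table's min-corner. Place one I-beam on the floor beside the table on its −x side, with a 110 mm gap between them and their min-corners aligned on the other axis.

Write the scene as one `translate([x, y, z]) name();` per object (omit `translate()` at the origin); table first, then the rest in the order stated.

table();
translate([0, 0, 780]) picture_frame();
translate([-3951, 0, 0]) I_beam();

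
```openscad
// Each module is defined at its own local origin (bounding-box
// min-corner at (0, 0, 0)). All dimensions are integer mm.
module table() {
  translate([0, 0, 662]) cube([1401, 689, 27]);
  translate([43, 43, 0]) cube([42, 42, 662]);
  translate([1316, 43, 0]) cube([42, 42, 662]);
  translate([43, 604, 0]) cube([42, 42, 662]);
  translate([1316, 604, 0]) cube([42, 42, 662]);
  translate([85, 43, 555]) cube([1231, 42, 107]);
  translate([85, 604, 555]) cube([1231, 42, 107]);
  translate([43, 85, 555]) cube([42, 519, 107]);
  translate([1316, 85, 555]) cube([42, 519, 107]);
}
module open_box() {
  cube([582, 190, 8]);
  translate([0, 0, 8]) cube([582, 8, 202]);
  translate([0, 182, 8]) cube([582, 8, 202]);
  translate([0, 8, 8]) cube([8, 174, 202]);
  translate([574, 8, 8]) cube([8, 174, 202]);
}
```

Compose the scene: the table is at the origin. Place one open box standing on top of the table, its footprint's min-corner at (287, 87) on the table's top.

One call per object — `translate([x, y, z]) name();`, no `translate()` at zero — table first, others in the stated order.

table();
translate([287, 87, 689]) open_box();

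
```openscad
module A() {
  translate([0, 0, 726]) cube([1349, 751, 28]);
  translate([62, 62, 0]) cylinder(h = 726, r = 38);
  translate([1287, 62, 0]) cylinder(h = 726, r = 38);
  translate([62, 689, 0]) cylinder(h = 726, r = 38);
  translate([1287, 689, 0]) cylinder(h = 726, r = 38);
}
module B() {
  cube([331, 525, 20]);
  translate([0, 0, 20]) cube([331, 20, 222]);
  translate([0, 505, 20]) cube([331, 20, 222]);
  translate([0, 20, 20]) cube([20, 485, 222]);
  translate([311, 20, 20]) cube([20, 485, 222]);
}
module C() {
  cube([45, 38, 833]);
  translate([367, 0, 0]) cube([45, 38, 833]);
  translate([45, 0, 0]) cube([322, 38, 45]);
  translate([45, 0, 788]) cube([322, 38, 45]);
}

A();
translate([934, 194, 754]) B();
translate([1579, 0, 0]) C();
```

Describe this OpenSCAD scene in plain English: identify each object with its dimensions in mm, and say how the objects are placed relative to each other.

A is a table with a 1349×751 mm rectangular top, 28 mm thick, top surface at z = 754 mm, supported by four round legs of 76 mm diameter, each leg's bounding box inset 24 mm from the nearest pair of top edges, running from the floor.

B is an open-topped rectangular box: outside dimensions 331×525×242 mm, with a uniform wall and base thickness of 20 mm. The base is a full 331×525 slab on the floor; four walls sit on top of the base. The front and back walls (the −y and +y sides) span the full width; the two side walls fit between them.

C is a rectangular picture frame lying in the x–z plane (depth along y). The opening is 322 mm wide (x) by 743 mm tall (z), surrounded by a border 45 mm wide on all four sides. The frame is 38 mm deep and is made of two full-height vertical stiles with two horizontal rails fitted between them.

The open box is on top of the table. The picture frame is on the floor beside the table on its +x side.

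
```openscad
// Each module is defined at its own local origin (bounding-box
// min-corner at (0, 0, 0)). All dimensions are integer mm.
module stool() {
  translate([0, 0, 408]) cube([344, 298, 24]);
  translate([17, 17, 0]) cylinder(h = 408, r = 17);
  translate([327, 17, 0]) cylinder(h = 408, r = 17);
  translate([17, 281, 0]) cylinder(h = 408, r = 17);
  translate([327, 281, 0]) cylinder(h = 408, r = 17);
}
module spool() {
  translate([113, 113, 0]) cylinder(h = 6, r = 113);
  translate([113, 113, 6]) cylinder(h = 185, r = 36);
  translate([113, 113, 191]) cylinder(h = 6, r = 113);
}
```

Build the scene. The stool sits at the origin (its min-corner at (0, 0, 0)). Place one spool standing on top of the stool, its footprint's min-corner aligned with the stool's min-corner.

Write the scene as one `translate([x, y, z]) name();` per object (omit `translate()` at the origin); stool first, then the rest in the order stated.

stool();
translate([0, 0, 432]) spool();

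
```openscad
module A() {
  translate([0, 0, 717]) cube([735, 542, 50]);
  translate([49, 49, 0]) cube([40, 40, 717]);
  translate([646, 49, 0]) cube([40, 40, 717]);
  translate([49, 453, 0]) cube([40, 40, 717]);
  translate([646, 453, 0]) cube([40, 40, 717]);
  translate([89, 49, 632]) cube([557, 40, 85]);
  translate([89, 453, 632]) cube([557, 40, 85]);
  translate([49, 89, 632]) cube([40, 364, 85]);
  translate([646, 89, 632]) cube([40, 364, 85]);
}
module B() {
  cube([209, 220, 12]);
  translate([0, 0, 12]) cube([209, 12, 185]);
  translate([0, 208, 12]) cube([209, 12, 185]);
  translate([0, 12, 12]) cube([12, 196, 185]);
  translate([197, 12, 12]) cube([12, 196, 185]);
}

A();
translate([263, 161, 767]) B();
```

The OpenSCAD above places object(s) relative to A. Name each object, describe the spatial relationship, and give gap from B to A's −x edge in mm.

The open box's min-x is at 263; the table's min-x is 0; gap = 263 mm.

A is a table. B is an open box. The open box is on top of the table, centred. The gap from the open box to the table's −x edge is 263 mm.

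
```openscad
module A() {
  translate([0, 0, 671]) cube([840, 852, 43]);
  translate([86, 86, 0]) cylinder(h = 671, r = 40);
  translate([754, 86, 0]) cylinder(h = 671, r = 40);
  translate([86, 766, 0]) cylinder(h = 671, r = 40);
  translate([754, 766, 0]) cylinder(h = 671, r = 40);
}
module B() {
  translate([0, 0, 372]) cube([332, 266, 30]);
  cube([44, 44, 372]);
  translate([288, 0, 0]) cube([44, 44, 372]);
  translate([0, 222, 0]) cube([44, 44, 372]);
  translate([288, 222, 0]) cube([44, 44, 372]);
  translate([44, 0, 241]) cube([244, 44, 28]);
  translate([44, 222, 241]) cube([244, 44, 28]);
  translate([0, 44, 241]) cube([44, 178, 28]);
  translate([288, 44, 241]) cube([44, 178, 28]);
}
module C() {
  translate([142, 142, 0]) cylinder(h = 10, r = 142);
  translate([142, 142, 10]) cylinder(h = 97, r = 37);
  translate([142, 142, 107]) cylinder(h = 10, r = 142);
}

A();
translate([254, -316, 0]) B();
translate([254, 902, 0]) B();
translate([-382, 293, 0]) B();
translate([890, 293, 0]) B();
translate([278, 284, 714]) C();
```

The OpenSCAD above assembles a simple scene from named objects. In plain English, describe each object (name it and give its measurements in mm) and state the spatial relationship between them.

A is a rectangular dining table. The top is 840×852×43 mm with its upper surface at z = 714 mm. It stands on four round legs of 80 mm diameter, each leg's bounding box inset 46 mm from the nearest pair of top edges, running from the floor to the underside of the top.

B is a simple wooden stool: a rectangular seat 332 mm (x) by 266 mm (y), 30 mm thick, top face at z = 402 mm, on four square legs, each 44×44 mm in cross-section. The legs rest on z = 0, each flush with a corner of the seat. Four stretchers, 44 mm wide and 28 mm tall, connect adjacent legs with their undersides at z = 241 mm, each running between the inner faces of the legs it joins and aligned with the legs' outer faces on the other axis.

C is a spool: two coaxial disc flanges of radius 142 mm and thickness 10 mm, joined by a core cylinder of radius 37 mm and height 97 mm. The lower flange rests on z = 0 and the three cylinders share a vertical axis.

Four stools sit around the table at the −y, +y, −x, +x sides. The spool is on top of the table, centred.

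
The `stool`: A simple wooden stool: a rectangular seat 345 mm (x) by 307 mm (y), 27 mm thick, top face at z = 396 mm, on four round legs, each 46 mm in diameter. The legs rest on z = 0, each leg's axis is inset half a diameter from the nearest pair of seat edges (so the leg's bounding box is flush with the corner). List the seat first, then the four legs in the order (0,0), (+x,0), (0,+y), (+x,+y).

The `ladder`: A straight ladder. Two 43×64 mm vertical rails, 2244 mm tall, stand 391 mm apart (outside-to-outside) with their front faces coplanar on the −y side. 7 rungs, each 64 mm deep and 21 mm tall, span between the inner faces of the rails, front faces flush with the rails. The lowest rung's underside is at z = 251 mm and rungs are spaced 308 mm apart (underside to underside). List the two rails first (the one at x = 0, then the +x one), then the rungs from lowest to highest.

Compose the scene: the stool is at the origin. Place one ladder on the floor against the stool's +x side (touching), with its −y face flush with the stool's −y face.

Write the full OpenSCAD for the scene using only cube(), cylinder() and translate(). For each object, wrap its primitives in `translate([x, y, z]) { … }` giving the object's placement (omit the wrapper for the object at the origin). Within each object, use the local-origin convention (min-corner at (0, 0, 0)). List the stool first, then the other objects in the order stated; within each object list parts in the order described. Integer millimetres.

translate([0, 0, 369]) cube([345, 307, 27]);
translate([23, 23, 0]) cylinder(h = 369, r = 23);
translate([322, 23, 0]) cylinder(h = 369, r = 23);
translate([23, 284, 0]) cylinder(h = 369, r = 23);
translate([322, 284, 0]) cylinder(h = 369, r = 23);
translate([345, 0, 0]) {
  cube([43, 64, 2244]);
  translate([348, 0, 0]) cube([43, 64, 2244]);
  translate([43, 0, 251]) cube([305, 64, 21]);
  translate([43, 0, 559]) cube([305, 64, 21]);
  translate([43, 0, 867]) cube([305, 64, 21]);
  translate([43, 0, 1175]) cube([305, 64, 21]);
  translate([43, 0, 1483]) cube([305, 64, 21]);
  translate([43, 0, 1791]) cube([305, 64, 21]);
  translate([43, 0, 2099]) cube([305, 64, 21]);
}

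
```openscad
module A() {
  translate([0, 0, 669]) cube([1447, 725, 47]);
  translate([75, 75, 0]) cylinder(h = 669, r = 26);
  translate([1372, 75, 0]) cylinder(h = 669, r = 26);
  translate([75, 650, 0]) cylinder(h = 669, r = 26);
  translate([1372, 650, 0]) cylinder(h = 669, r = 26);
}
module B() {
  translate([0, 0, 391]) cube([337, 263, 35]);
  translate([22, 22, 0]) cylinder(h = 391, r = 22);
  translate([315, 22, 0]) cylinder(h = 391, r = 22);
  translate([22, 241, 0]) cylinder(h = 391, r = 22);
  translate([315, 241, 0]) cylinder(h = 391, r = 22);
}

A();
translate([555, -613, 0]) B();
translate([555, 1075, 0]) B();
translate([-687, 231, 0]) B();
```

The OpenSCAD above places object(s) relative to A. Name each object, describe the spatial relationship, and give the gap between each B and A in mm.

Each stool's nearest face is 350 mm from the table's bounding box.

A is a table. B is a stool. Three stools sit around the table at the −y, +y, −x sides. The gap between each stool and the table is 350 mm.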